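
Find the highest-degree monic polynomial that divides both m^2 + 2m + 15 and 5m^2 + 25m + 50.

1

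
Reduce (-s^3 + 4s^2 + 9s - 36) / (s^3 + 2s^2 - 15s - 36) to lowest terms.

(-s + 3)/(s + 3)

Euclidean algorithm in ℚ[s]:
  -s^3 + 4s^2 + 9s - 36 = (-1)(s^3 + 2s^2 - 15s - 36) + (6s^2 - 6s - 72)
  s^3 + 2s^2 - 15s - 36 = ((1/6)s + 1/2)(6s^2 - 6s - 72) + (0)
Last nonzero remainder: 6s^2 - 6s - 72. Dividing through by 6 gives the monic gcd s^2 - s - 12.
Cancel s^2 - s - 12 from numerator and denominator to get the reduced form.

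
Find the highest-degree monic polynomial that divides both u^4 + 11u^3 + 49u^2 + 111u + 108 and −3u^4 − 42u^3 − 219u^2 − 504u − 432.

u^2 + 7u + 12

Euclidean algorithm in ℚ[u]:
  u^4 + 11u^3 + 49u^2 + 111u + 108 = (−1/3)(−3u^4 − 42u^3 − 219u^2 − 504u − 432) + (−3u^3 − 24u^2 − 57u − 36)
  −3u^4 − 42u^3 − 219u^2 − 504u − 432 = (u + 6)(−3u^3 − 24u^2 − 57u − 36) + (−18u^2 − 126u − 216)
  −3u^3 − 24u^2 − 57u − 36 = ((1/6)u + 1/6)(−18u^2 − 126u − 216) + (0)
Last nonzero remainder: −18u^2 − 126u − 216. Dividing through by −18 gives the monic gcd u^2 + 7u + 12.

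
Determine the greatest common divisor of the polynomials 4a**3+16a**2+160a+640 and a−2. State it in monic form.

Euclidean algorithm in ℚ[a]:
  4a**3+16a**2+160a+640 = (4a**2+24a+208)(a−2) + (1056)
  a−2 = ((1/1056)a−1/528)(1056) + (0)
The last nonzero remainder is the constant 1056, so the polynomials are coprime and gcd = 1.

1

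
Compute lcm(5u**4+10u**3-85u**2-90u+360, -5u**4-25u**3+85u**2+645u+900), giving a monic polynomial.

u**6-36u**4-14u**3+363u**2+126u-1080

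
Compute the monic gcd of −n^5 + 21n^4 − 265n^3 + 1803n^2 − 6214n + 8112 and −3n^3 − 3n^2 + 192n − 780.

Apply the Euclidean algorithm:
  −n^5 + 21n^4 − 265n^3 + 1803n^2 − 6214n + 8112 = ((1/3)n^2 − (22/3)n + 117)(−3n^3 − 3n^2 + 192n − 780) + (3822n^2 − 34398n + 99372)
  −3n^3 − 3n^2 + 192n − 780 = (−(1/1274)n − 5/637)(3822n^2 − 34398n + 99372) + (0)
Last nonzero remainder: 3822n^2 − 34398n + 99372. Dividing through by 3822 gives the monic gcd n^2 − 9n + 26.

n^2 − 9n + 26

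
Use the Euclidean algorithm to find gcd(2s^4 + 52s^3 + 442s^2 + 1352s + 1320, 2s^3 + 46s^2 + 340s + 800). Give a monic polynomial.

s + 10

By polynomial division,
  2s^4 + 52s^3 + 442s^2 + 1352s + 1320 = (s + 3)(2s^3 + 46s^2 + 340s + 800) + (-36s^2 - 468s - 1080)
  2s^3 + 46s^2 + 340s + 800 = (-(1/18)s - 5/9)(-36s^2 - 468s - 1080) + (20s + 200)
  -36s^2 - 468s - 1080 = (-(9/5)s - 27/5)(20s + 200) + (0)
Last nonzero remainder: 20s + 200. Dividing through by 20 gives the monic gcd s + 10.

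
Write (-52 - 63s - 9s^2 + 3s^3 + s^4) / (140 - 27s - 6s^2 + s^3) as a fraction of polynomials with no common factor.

(13 + 19s + 7s^2 + s^3)/(-35 - 2s + s^2)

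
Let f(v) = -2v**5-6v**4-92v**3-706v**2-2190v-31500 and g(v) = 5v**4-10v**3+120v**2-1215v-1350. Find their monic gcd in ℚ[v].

v**2+3v+45

Repeated division with remainder:
  -2v**5-6v**4-92v**3-706v**2-2190v-31500 = (-(2/5)v-2)(5v**4-10v**3+120v**2-1215v-1350) + (-64v**3-952v**2-5160v-34200)
  5v**4-10v**3+120v**2-1215v-1350 = (-(5/64)v+675/512)(-64v**3-952v**2-5160v-34200) + ((62205/64)v**2+(186615/64)v+2799225/64)
  -64v**3-952v**2-5160v-34200 = (-(4096/62205)v-9728/12441)((62205/64)v**2+(186615/64)v+2799225/64) + (0)
Last nonzero remainder: (62205/64)v**2+(186615/64)v+2799225/64. Dividing through by 62205/64 gives the monic gcd v**2+3v+45.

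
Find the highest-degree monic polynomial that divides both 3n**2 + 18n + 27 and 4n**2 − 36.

n + 3

By polynomial division,
  3n**2 + 18n + 27 = (3/4)(4n**2 − 36) + (18n + 54)
  4n**2 − 36 = ((2/9)n − 2/3)(18n + 54) + (0)
Last nonzero remainder: 18n + 54. Dividing through by 18 gives the monic gcd n + 3.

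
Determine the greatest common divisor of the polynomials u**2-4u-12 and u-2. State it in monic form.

1

Euclidean algorithm in ℚ[u]:
  u**2-4u-12 = (u-2)(u-2) + (-16)
  u-2 = (-(1/16)u+1/8)(-16) + (0)
The last nonzero remainder is the constant -16, so the polynomials are coprime and gcd = 1.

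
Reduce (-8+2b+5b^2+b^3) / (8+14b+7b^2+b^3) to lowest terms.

(-1+b)/(1+b)

Apply the Euclidean algorithm:
  b^3+5b^2+2b-8 = (b^3+7b^2+14b+8) + (-2b^2-12b-16)
  b^3+7b^2+14b+8 = (-(1/2)b-1/2)(-2b^2-12b-16) + (0)
Last nonzero remainder: -2b^2-12b-16. Dividing through by -2 gives the monic gcd b^2+6b+8.
Cancel b^2+6b+8 from numerator and denominator to get the reduced form.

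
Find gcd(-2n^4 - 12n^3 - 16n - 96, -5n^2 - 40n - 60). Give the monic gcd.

Apply the Euclidean algorithm:
  -2n^4 - 12n^3 - 16n - 96 = ((2/5)n^2 - (4/5)n + 8/5)(-5n^2 - 40n - 60) + (0)
Last nonzero remainder: -5n^2 - 40n - 60. Dividing through by -5 gives the monic gcd n^2 + 8n + 12.

n^2 + 8n + 12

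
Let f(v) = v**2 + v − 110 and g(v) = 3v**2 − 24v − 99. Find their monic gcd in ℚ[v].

1

Apply the Euclidean algorithm:
  v**2 + v − 110 = (1/3)(3v**2 − 24v − 99) + (9v − 77)
  3v**2 − 24v − 99 = ((1/3)v + 5/27)(9v − 77) + (−2288/27)
  9v − 77 = (−(243/2288)v + 189/208)(−2288/27) + (0)
The last nonzero remainder is the constant −2288/27, so the polynomials are coprime and gcd = 1.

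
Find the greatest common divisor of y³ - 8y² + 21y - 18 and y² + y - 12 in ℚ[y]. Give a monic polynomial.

Apply the Euclidean algorithm:
  y³ - 8y² + 21y - 18 = (y - 9)(y² + y - 12) + (42y - 126)
  y² + y - 12 = ((1/42)y + 2/21)(42y - 126) + (0)
Last nonzero remainder: 42y - 126. Dividing through by 42 gives the monic gcd y - 3.

y - 3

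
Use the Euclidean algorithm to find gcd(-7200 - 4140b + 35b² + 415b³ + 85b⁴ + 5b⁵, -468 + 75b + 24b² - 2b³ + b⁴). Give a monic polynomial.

Repeated division with remainder:
  5b⁵ + 85b⁴ + 415b³ + 35b² - 4140b - 7200 = (5b + 95)(b⁴ - 2b³ + 24b² + 75b - 468) + (485b³ - 2620b² - 8925b + 37260)
  b⁴ - 2b³ + 24b² + 75b - 468 = ((1/485)b + 66/9409)(485b³ - 2620b² - 8925b + 37260) + ((571881/9409)b² + (571881/9409)b - 6862572/9409)
  485b³ - 2620b² - 8925b + 37260 = ((4563365/571881)b - 9738315/190627)((571881/9409)b² + (571881/9409)b - 6862572/9409) + (0)
Last nonzero remainder: (571881/9409)b² + (571881/9409)b - 6862572/9409. Dividing through by 571881/9409 gives the monic gcd b² + b - 12.

-12 + b + b²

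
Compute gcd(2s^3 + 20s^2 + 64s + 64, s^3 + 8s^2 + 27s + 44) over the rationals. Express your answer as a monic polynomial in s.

s + 4

Euclidean algorithm in ℚ[s]:
  2s^3 + 20s^2 + 64s + 64 = (2)(s^3 + 8s^2 + 27s + 44) + (4s^2 + 10s − 24)
  s^3 + 8s^2 + 27s + 44 = ((1/4)s + 11/8)(4s^2 + 10s − 24) + ((77/4)s + 77)
  4s^2 + 10s − 24 = ((16/77)s − 24/77)((77/4)s + 77) + (0)
Last nonzero remainder: (77/4)s + 77. Dividing through by 77/4 gives the monic gcd s + 4.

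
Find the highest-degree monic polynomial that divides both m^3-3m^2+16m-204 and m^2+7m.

1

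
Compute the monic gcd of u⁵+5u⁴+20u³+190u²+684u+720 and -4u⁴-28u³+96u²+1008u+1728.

u²+7u+12

Repeated division with remainder:
  u⁵+5u⁴+20u³+190u²+684u+720 = (-(1/4)u+1/2)(-4u⁴-28u³+96u²+1008u+1728) + (58u³+394u²+612u-144)
  -4u⁴-28u³+96u²+1008u+1728 = (-(2/29)u-12/841)(58u³+394u²+612u-144) + ((120960/841)u²+(846720/841)u+1451520/841)
  58u³+394u²+612u-144 = ((24389/60480)u-841/10080)((120960/841)u²+(846720/841)u+1451520/841) + (0)
Last nonzero remainder: (120960/841)u²+(846720/841)u+1451520/841. Dividing through by 120960/841 gives the monic gcd u²+7u+12.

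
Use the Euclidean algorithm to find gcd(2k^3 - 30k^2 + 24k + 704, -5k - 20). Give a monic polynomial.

k + 4

By polynomial division,
  2k^3 - 30k^2 + 24k + 704 = (-(2/5)k^2 + (38/5)k - 176/5)(-5k - 20) + (0)
Last nonzero remainder: -5k - 20. Dividing through by -5 gives the monic gcd k + 4.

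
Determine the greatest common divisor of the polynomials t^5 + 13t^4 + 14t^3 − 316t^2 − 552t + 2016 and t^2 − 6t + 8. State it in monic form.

Apply the Euclidean algorithm:
  t^5 + 13t^4 + 14t^3 − 316t^2 − 552t + 2016 = (t^3 + 19t^2 + 120t + 252)(t^2 − 6t + 8) + (0)
The last nonzero remainder t^2 − 6t + 8 is already monic.

t^2 − 6t + 8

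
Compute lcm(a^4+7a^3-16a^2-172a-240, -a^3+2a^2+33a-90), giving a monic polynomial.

a^5+4a^4-37a^3-124a^2+276a+720

Apply the Euclidean algorithm:
  a^4+7a^3-16a^2-172a-240 = (-a-9)(-a^3+2a^2+33a-90) + (35a^2+35a-1050)
  -a^3+2a^2+33a-90 = (-(1/35)a+3/35)(35a^2+35a-1050) + (0)
Last nonzero remainder: 35a^2+35a-1050. Dividing through by 35 gives the monic gcd a^2+a-30.
Then lcm(f, g) = f·g / gcd(f, g); expanding and making the result monic gives the answer.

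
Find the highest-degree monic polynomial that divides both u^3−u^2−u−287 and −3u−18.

Repeated division with remainder:
  u^3−u^2−u−287 = (−(1/3)u^2+(7/3)u−41/3)(−3u−18) + (−533)
  −3u−18 = ((3/533)u+18/533)(−533) + (0)
The last nonzero remainder is the constant −533, so the polynomials are coprime and gcd = 1.

1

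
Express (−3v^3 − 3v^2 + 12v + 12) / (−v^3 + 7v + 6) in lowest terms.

(3v − 6)/(v − 3)

Repeated division with remainder:
  −3v^3 − 3v^2 + 12v + 12 = (3)(−v^3 + 7v + 6) + (−3v^2 − 9v − 6)
  −v^3 + 7v + 6 = ((1/3)v − 1)(−3v^2 − 9v − 6) + (0)
Last nonzero remainder: −3v^2 − 9v − 6. Dividing through by −3 gives the monic gcd v^2 + 3v + 2.
Cancel v^2 + 3v + 2 from numerator and denominator to get the reduced form.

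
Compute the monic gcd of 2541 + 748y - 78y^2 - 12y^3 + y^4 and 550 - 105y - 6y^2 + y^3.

Repeated division with remainder:
  y^4 - 12y^3 - 78y^2 + 748y + 2541 = (y - 6)(y^3 - 6y^2 - 105y + 550) + (-9y^2 - 432y + 5841)
  y^3 - 6y^2 - 105y + 550 = (-(1/9)y + 6)(-9y^2 - 432y + 5841) + (3136y - 34496)
  -9y^2 - 432y + 5841 = (-(9/3136)y - 531/3136)(3136y - 34496) + (0)
Last nonzero remainder: 3136y - 34496. Dividing through by 3136 gives the monic gcd y - 11.

-11 + y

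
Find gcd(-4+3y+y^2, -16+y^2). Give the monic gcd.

By polynomial division,
  y^2+3y-4 = (y^2-16) + (3y+12)
  y^2-16 = ((1/3)y-4/3)(3y+12) + (0)
Last nonzero remainder: 3y+12. Dividing through by 3 gives the monic gcd y+4.

4+y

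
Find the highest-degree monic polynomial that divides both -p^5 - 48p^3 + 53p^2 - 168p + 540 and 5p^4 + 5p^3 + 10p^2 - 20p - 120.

Apply the Euclidean algorithm:
  -p^5 - 48p^3 + 53p^2 - 168p + 540 = (-(1/5)p + 1/5)(5p^4 + 5p^3 + 10p^2 - 20p - 120) + (-47p^3 + 47p^2 - 188p + 564)
  5p^4 + 5p^3 + 10p^2 - 20p - 120 = (-(5/47)p - 10/47)(-47p^3 + 47p^2 - 188p + 564) + (0)
Last nonzero remainder: -47p^3 + 47p^2 - 188p + 564. Dividing through by -47 gives the monic gcd p^3 - p^2 + 4p - 12.

p^3 - p^2 + 4p - 12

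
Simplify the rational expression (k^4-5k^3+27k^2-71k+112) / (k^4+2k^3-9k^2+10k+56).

(k^2-k+16)/(k^2+6k+8)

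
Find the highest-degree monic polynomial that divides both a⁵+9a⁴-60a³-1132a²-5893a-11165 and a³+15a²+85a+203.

By polynomial division,
  a⁵+9a⁴-60a³-1132a²-5893a-11165 = (a²-6a-55)(a³+15a²+85a+203) + (0)
The last nonzero remainder a³+15a²+85a+203 is already monic.

a³+15a²+85a+203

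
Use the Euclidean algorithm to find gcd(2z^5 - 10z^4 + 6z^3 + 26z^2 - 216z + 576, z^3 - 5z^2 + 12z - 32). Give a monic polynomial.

By polynomial division,
  2z^5 - 10z^4 + 6z^3 + 26z^2 - 216z + 576 = (2z^2 - 18)(z^3 - 5z^2 + 12z - 32) + (0)
The last nonzero remainder z^3 - 5z^2 + 12z - 32 is already monic.

z^3 - 5z^2 + 12z - 32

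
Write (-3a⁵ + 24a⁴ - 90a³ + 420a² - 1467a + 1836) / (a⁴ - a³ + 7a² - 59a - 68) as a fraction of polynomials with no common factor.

(-3a² + 18a - 27)/(a + 1)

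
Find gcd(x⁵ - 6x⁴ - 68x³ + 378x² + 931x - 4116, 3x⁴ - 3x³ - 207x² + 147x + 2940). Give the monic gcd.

x³ + 4x² - 49x - 196

By polynomial division,
  x⁵ - 6x⁴ - 68x³ + 378x² + 931x - 4116 = ((1/3)x - 5/3)(3x⁴ - 3x³ - 207x² + 147x + 2940) + (-4x³ - 16x² + 196x + 784)
  3x⁴ - 3x³ - 207x² + 147x + 2940 = (-(3/4)x + 15/4)(-4x³ - 16x² + 196x + 784) + (0)
Last nonzero remainder: -4x³ - 16x² + 196x + 784. Dividing through by -4 gives the monic gcd x³ + 4x² - 49x - 196.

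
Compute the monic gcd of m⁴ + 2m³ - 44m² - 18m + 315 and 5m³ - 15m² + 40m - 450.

m - 5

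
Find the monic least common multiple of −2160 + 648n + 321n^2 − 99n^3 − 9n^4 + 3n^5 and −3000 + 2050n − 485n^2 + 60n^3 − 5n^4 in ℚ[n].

Apply the Euclidean algorithm:
  3n^5 − 9n^4 − 99n^3 + 321n^2 + 648n − 2160 = (−(3/5)n − 27/5)(−5n^4 + 60n^3 − 485n^2 + 2050n − 3000) + (−66n^3 − 1068n^2 + 9918n − 18360)
  −5n^4 + 60n^3 − 485n^2 + 2050n − 3000 = ((5/66)n − 775/363)(−66n^3 − 1068n^2 + 9918n − 18360) + (−(425500/121)n^2 + (2978500/121)n − 5106000/121)
  −66n^3 − 1068n^2 + 9918n − 18360 = ((3993/212750)n + 18513/42550)(−(425500/121)n^2 + (2978500/121)n − 5106000/121) + (0)
Last nonzero remainder: −(425500/121)n^2 + (2978500/121)n − 5106000/121. Dividing through by −425500/121 gives the monic gcd n^2 − 7n + 12.
Then lcm(f, g) = f·g / gcd(f, g); expanding and making the result monic gives the answer.

−36000 + 14400n + 3550n^2 − 1969n^3 + 122n^4 + 32n^5 − 8n^6 + n^7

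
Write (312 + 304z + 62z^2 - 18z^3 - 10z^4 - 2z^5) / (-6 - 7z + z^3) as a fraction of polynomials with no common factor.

(-52 - 42z - 12z^2 - 2z^3)/(1 + z)

Repeated division with remainder:
  -2z^5 - 10z^4 - 18z^3 + 62z^2 + 304z + 312 = (-2z^2 - 10z - 32)(z^3 - 7z - 6) + (-20z^2 + 20z + 120)
  z^3 - 7z - 6 = (-(1/20)z - 1/20)(-20z^2 + 20z + 120) + (0)
Last nonzero remainder: -20z^2 + 20z + 120. Dividing through by -20 gives the monic gcd z^2 - z - 6.
Cancel z^2 - z - 6 from numerator and denominator to get the reduced form.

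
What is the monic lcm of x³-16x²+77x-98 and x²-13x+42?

By polynomial division,
  x³-16x²+77x-98 = (x-3)(x²-13x+42) + (-4x+28)
  x²-13x+42 = (-(1/4)x+3/2)(-4x+28) + (0)
Last nonzero remainder: -4x+28. Dividing through by -4 gives the monic gcd x-7.
Then lcm(f, g) = f·g / gcd(f, g); expanding and making the result monic gives the answer.

x⁴-22x³+173x²-560x+588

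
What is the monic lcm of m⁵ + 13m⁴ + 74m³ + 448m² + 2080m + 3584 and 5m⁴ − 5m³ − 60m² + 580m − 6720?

Apply the Euclidean algorithm:
  m⁵ + 13m⁴ + 74m³ + 448m² + 2080m + 3584 = ((1/5)m + 14/5)(5m⁴ − 5m³ − 60m² + 580m − 6720) + (100m³ + 500m² + 1800m + 22400)
  5m⁴ − 5m³ − 60m² + 580m − 6720 = ((1/20)m − 3/10)(100m³ + 500m² + 1800m + 22400) + (0)
Last nonzero remainder: 100m³ + 500m² + 1800m + 22400. Dividing through by 100 gives the monic gcd m³ + 5m² + 18m + 224.
Then lcm(f, g) = f·g / gcd(f, g); expanding and making the result monic gives the answer.

m⁶ + 7m⁵ − 4m⁴ + 4m³ − 608m² − 8896m − 21504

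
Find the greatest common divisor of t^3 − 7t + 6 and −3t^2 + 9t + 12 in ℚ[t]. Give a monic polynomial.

1

By polynomial division,
  t^3 − 7t + 6 = (−(1/3)t − 1)(−3t^2 + 9t + 12) + (6t + 18)
  −3t^2 + 9t + 12 = (−(1/2)t + 3)(6t + 18) + (−42)
  6t + 18 = (−(1/7)t − 3/7)(−42) + (0)
The last nonzero remainder is the constant −42, so the polynomials are coprime and gcd = 1.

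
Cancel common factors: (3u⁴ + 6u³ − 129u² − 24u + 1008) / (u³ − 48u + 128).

Repeated division with remainder:
  3u⁴ + 6u³ − 129u² − 24u + 1008 = (3u + 6)(u³ − 48u + 128) + (15u² − 120u + 240)
  u³ − 48u + 128 = ((1/15)u + 8/15)(15u² − 120u + 240) + (0)
Last nonzero remainder: 15u² − 120u + 240. Dividing through by 15 gives the monic gcd u² − 8u + 16.
Cancel u² − 8u + 16 from numerator and denominator to get the reduced form.

(3u² + 30u + 63)/(u + 8)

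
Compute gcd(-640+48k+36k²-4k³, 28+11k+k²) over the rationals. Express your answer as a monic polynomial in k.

Repeated division with remainder:
  -4k³+36k²+48k-640 = (-4k+80)(k²+11k+28) + (-720k-2880)
  k²+11k+28 = (-(1/720)k-7/720)(-720k-2880) + (0)
Last nonzero remainder: -720k-2880. Dividing through by -720 gives the monic gcd k+4.

4+k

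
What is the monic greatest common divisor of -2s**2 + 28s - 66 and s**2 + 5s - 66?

Apply the Euclidean algorithm:
  -2s**2 + 28s - 66 = (-2)(s**2 + 5s - 66) + (38s - 198)
  s**2 + 5s - 66 = ((1/38)s + 97/361)(38s - 198) + (-4620/361)
  38s - 198 = (-(6859/2310)s + 1083/70)(-4620/361) + (0)
The last nonzero remainder is the constant -4620/361, so the polynomials are coprime and gcd = 1.

1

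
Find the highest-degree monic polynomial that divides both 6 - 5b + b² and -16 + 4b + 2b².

By polynomial division,
  b² - 5b + 6 = (1/2)(2b² + 4b - 16) + (-7b + 14)
  2b² + 4b - 16 = (-(2/7)b - 8/7)(-7b + 14) + (0)
Last nonzero remainder: -7b + 14. Dividing through by -7 gives the monic gcd b - 2.

-2 + b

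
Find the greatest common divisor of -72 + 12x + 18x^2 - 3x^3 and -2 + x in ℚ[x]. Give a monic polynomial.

-2 + x

Repeated division with remainder:
  -3x^3 + 18x^2 + 12x - 72 = (-3x^2 + 12x + 36)(x - 2) + (0)
The last nonzero remainder x - 2 is already monic.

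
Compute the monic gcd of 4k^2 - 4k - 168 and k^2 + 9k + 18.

Repeated division with remainder:
  4k^2 - 4k - 168 = (4)(k^2 + 9k + 18) + (-40k - 240)
  k^2 + 9k + 18 = (-(1/40)k - 3/40)(-40k - 240) + (0)
Last nonzero remainder: -40k - 240. Dividing through by -40 gives the monic gcd k + 6.

k + 6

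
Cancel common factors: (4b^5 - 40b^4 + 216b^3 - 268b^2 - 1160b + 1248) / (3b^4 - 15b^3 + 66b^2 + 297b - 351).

Apply the Euclidean algorithm:
  4b^5 - 40b^4 + 216b^3 - 268b^2 - 1160b + 1248 = ((4/3)b - 20/3)(3b^4 - 15b^3 + 66b^2 + 297b - 351) + (28b^3 - 224b^2 + 1288b - 1092)
  3b^4 - 15b^3 + 66b^2 + 297b - 351 = ((3/28)b + 9/28)(28b^3 - 224b^2 + 1288b - 1092) + (0)
Last nonzero remainder: 28b^3 - 224b^2 + 1288b - 1092. Dividing through by 28 gives the monic gcd b^3 - 8b^2 + 46b - 39.
Cancel b^3 - 8b^2 + 46b - 39 from numerator and denominator to get the reduced form.

(4b^2 - 8b - 32)/(3b + 9)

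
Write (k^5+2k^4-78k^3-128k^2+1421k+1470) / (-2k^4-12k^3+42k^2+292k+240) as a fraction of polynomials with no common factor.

(-k^2+49)/(2k+8)

By polynomial division,
  k^5+2k^4-78k^3-128k^2+1421k+1470 = (-(1/2)k+2)(-2k^4-12k^3+42k^2+292k+240) + (-33k^3-66k^2+957k+990)
  -2k^4-12k^3+42k^2+292k+240 = ((2/33)k+8/33)(-33k^3-66k^2+957k+990) + (0)
Last nonzero remainder: -33k^3-66k^2+957k+990. Dividing through by -33 gives the monic gcd k^3+2k^2-29k-30.
Cancel k^3+2k^2-29k-30 from numerator and denominator to get the reduced form.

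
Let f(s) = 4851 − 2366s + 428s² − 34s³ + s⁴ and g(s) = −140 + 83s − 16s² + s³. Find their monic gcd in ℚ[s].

By polynomial division,
  s⁴ − 34s³ + 428s² − 2366s + 4851 = (s − 18)(s³ − 16s² + 83s − 140) + (57s² − 732s + 2331)
  s³ − 16s² + 83s − 140 = ((1/57)s − 20/361)(57s² − 732s + 2331) + ((560/361)s − 3920/361)
  57s² − 732s + 2331 = ((20577/560)s − 120213/560)((560/361)s − 3920/361) + (0)
Last nonzero remainder: (560/361)s − 3920/361. Dividing through by 560/361 gives the monic gcd s − 7.

−7 + s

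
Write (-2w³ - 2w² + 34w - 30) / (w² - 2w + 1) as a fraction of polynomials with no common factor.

(-2w² - 4w + 30)/(w - 1)

Apply the Euclidean algorithm:
  -2w³ - 2w² + 34w - 30 = (-2w - 6)(w² - 2w + 1) + (24w - 24)
  w² - 2w + 1 = ((1/24)w - 1/24)(24w - 24) + (0)
Last nonzero remainder: 24w - 24. Dividing through by 24 gives the monic gcd w - 1.
Cancel w - 1 from numerator and denominator to get the reduced form.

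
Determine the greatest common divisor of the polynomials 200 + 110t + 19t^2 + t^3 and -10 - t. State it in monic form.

Repeated division with remainder:
  t^3 + 19t^2 + 110t + 200 = (-t^2 - 9t - 20)(-t - 10) + (0)
Last nonzero remainder: -t - 10. Dividing through by -1 gives the monic gcd t + 10.

10 + t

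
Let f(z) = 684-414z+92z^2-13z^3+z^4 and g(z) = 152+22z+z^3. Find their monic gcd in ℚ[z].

38-4z+z^2

Repeated division with remainder:
  z^4-13z^3+92z^2-414z+684 = (z-13)(z^3+22z+152) + (70z^2-280z+2660)
  z^3+22z+152 = ((1/70)z+2/35)(70z^2-280z+2660) + (0)
Last nonzero remainder: 70z^2-280z+2660. Dividing through by 70 gives the monic gcd z^2-4z+38.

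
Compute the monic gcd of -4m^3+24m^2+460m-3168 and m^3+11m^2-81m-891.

Apply the Euclidean algorithm:
  -4m^3+24m^2+460m-3168 = (-4)(m^3+11m^2-81m-891) + (68m^2+136m-6732)
  m^3+11m^2-81m-891 = ((1/68)m+9/68)(68m^2+136m-6732) + (0)
Last nonzero remainder: 68m^2+136m-6732. Dividing through by 68 gives the monic gcd m^2+2m-99.

m^2+2m-99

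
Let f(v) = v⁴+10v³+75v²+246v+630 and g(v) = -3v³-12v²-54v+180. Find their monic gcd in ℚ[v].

By polynomial division,
  v⁴+10v³+75v²+246v+630 = (-(1/3)v-2)(-3v³-12v²-54v+180) + (33v²+198v+990)
  -3v³-12v²-54v+180 = (-(1/11)v+2/11)(33v²+198v+990) + (0)
Last nonzero remainder: 33v²+198v+990. Dividing through by 33 gives the monic gcd v²+6v+30.

v²+6v+30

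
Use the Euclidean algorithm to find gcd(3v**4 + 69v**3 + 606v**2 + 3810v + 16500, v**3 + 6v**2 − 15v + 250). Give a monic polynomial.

v + 10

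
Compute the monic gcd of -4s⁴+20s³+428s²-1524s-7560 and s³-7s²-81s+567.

Repeated division with remainder:
  -4s⁴+20s³+428s²-1524s-7560 = (-4s-8)(s³-7s²-81s+567) + (48s²+96s-3024)
  s³-7s²-81s+567 = ((1/48)s-3/16)(48s²+96s-3024) + (0)
Last nonzero remainder: 48s²+96s-3024. Dividing through by 48 gives the monic gcd s²+2s-63.

s²+2s-63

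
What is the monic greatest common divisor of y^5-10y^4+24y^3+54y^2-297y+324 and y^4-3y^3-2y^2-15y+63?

Apply the Euclidean algorithm:
  y^5-10y^4+24y^3+54y^2-297y+324 = (y-7)(y^4-3y^3-2y^2-15y+63) + (5y^3+55y^2-465y+765)
  y^4-3y^3-2y^2-15y+63 = ((1/5)y-14/5)(5y^3+55y^2-465y+765) + (245y^2-1470y+2205)
  5y^3+55y^2-465y+765 = ((1/49)y+17/49)(245y^2-1470y+2205) + (0)
Last nonzero remainder: 245y^2-1470y+2205. Dividing through by 245 gives the monic gcd y^2-6y+9.

y^2-6y+9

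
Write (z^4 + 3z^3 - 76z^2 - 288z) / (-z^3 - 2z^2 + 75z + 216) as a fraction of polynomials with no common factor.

Repeated division with remainder:
  z^4 + 3z^3 - 76z^2 - 288z = (-z - 1)(-z^3 - 2z^2 + 75z + 216) + (-3z^2 + 3z + 216)
  -z^3 - 2z^2 + 75z + 216 = ((1/3)z + 1)(-3z^2 + 3z + 216) + (0)
Last nonzero remainder: -3z^2 + 3z + 216. Dividing through by -3 gives the monic gcd z^2 - z - 72.
Cancel z^2 - z - 72 from numerator and denominator to get the reduced form.

(-z^2 - 4z)/(z + 3)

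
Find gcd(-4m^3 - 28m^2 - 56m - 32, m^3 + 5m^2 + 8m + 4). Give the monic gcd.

By polynomial division,
  -4m^3 - 28m^2 - 56m - 32 = (-4)(m^3 + 5m^2 + 8m + 4) + (-8m^2 - 24m - 16)
  m^3 + 5m^2 + 8m + 4 = (-(1/8)m - 1/4)(-8m^2 - 24m - 16) + (0)
Last nonzero remainder: -8m^2 - 24m - 16. Dividing through by -8 gives the monic gcd m^2 + 3m + 2.

m^2 + 3m + 2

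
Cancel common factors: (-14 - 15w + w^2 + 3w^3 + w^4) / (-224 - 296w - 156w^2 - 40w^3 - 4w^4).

Apply the Euclidean algorithm:
  w^4 + 3w^3 + w^2 - 15w - 14 = (-1/4)(-4w^4 - 40w^3 - 156w^2 - 296w - 224) + (-7w^3 - 38w^2 - 89w - 70)
  -4w^4 - 40w^3 - 156w^2 - 296w - 224 = ((4/7)w + 128/49)(-7w^3 - 38w^2 - 89w - 70) + (-(288/49)w^2 - (1152/49)w - 288/7)
  -7w^3 - 38w^2 - 89w - 70 = ((343/288)w + 245/144)(-(288/49)w^2 - (1152/49)w - 288/7) + (0)
Last nonzero remainder: -(288/49)w^2 - (1152/49)w - 288/7. Dividing through by -288/49 gives the monic gcd w^2 + 4w + 7.
Cancel w^2 + 4w + 7 from numerator and denominator to get the reduced form.

(2 + w - w^2)/(32 + 24w + 4w^2)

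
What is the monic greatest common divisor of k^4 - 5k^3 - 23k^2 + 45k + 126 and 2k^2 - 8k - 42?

Euclidean algorithm in ℚ[k]:
  k^4 - 5k^3 - 23k^2 + 45k + 126 = ((1/2)k^2 - (1/2)k - 3)(2k^2 - 8k - 42) + (0)
Last nonzero remainder: 2k^2 - 8k - 42. Dividing through by 2 gives the monic gcd k^2 - 4k - 21.

k^2 - 4k - 21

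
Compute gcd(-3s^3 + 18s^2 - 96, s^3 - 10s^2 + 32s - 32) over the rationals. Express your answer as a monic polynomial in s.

s^2 - 8s + 16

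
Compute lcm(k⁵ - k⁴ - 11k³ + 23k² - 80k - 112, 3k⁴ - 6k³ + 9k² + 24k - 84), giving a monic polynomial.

k⁷ - k⁶ - 15k⁵ + 27k⁴ - 36k³ - 204k² + 320k + 448

Repeated division with remainder:
  k⁵ - k⁴ - 11k³ + 23k² - 80k - 112 = ((1/3)k + 1/3)(3k⁴ - 6k³ + 9k² + 24k - 84) + (-12k³ + 12k² - 60k - 84)
  3k⁴ - 6k³ + 9k² + 24k - 84 = (-(1/4)k + 1/4)(-12k³ + 12k² - 60k - 84) + (-9k² + 18k - 63)
  -12k³ + 12k² - 60k - 84 = ((4/3)k + 4/3)(-9k² + 18k - 63) + (0)
Last nonzero remainder: -9k² + 18k - 63. Dividing through by -9 gives the monic gcd k² - 2k + 7.
Then lcm(f, g) = f·g / gcd(f, g); expanding and making the result monic gives the answer.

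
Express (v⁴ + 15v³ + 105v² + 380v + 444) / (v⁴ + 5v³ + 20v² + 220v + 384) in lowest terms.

(v² + 7v + 37)/(v² − 3v + 32)

Euclidean algorithm in ℚ[v]:
  v⁴ + 15v³ + 105v² + 380v + 444 = (v⁴ + 5v³ + 20v² + 220v + 384) + (10v³ + 85v² + 160v + 60)
  v⁴ + 5v³ + 20v² + 220v + 384 = ((1/10)v − 7/20)(10v³ + 85v² + 160v + 60) + ((135/4)v² + 270v + 405)
  10v³ + 85v² + 160v + 60 = ((8/27)v + 4/27)((135/4)v² + 270v + 405) + (0)
Last nonzero remainder: (135/4)v² + 270v + 405. Dividing through by 135/4 gives the monic gcd v² + 8v + 12.
Cancel v² + 8v + 12 from numerator and denominator to get the reduced form.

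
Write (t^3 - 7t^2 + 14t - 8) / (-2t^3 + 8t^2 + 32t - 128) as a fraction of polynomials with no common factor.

(-t^2 + 3t - 2)/(2t^2 - 32)

Repeated division with remainder:
  t^3 - 7t^2 + 14t - 8 = (-1/2)(-2t^3 + 8t^2 + 32t - 128) + (-3t^2 + 30t - 72)
  -2t^3 + 8t^2 + 32t - 128 = ((2/3)t + 4)(-3t^2 + 30t - 72) + (-40t + 160)
  -3t^2 + 30t - 72 = ((3/40)t - 9/20)(-40t + 160) + (0)
Last nonzero remainder: -40t + 160. Dividing through by -40 gives the monic gcd t - 4.
Cancel t - 4 from numerator and denominator to get the reduced form.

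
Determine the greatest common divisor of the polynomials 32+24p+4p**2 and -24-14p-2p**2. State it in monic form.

Apply the Euclidean algorithm:
  4p**2+24p+32 = (-2)(-2p**2-14p-24) + (-4p-16)
  -2p**2-14p-24 = ((1/2)p+3/2)(-4p-16) + (0)
Last nonzero remainder: -4p-16. Dividing through by -4 gives the monic gcd p+4.

4+p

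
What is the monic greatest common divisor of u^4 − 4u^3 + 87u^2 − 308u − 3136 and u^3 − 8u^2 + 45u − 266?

u − 7

Euclidean algorithm in ℚ[u]:
  u^4 − 4u^3 + 87u^2 − 308u − 3136 = (u + 4)(u^3 − 8u^2 + 45u − 266) + (74u^2 − 222u − 2072)
  u^3 − 8u^2 + 45u − 266 = ((1/74)u − 5/74)(74u^2 − 222u − 2072) + (58u − 406)
  74u^2 − 222u − 2072 = ((37/29)u + 148/29)(58u − 406) + (0)
Last nonzero remainder: 58u − 406. Dividing through by 58 gives the monic gcd u − 7.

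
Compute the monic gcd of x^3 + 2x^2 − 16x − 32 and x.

By polynomial division,
  x^3 + 2x^2 − 16x − 32 = (x^2 + 2x − 16)(x) + (−32)
  x = (−(1/32)x)(−32) + (0)
The last nonzero remainder is the constant −32, so the polynomials are coprime and gcd = 1.

1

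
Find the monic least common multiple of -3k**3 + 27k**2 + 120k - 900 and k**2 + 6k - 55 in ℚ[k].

By polynomial division,
  -3k**3 + 27k**2 + 120k - 900 = (-3k + 45)(k**2 + 6k - 55) + (-315k + 1575)
  k**2 + 6k - 55 = (-(1/315)k - 11/315)(-315k + 1575) + (0)
Last nonzero remainder: -315k + 1575. Dividing through by -315 gives the monic gcd k - 5.
Then lcm(f, g) = f·g / gcd(f, g); expanding and making the result monic gives the answer.

k**4 + 2k**3 - 139k**2 - 140k + 3300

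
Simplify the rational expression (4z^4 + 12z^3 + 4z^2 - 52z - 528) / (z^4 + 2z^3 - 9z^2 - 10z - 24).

(4z^2 + 8z + 44)/(z^2 + z + 2)

Apply the Euclidean algorithm:
  4z^4 + 12z^3 + 4z^2 - 52z - 528 = (4)(z^4 + 2z^3 - 9z^2 - 10z - 24) + (4z^3 + 40z^2 - 12z - 432)
  z^4 + 2z^3 - 9z^2 - 10z - 24 = ((1/4)z - 2)(4z^3 + 40z^2 - 12z - 432) + (74z^2 + 74z - 888)
  4z^3 + 40z^2 - 12z - 432 = ((2/37)z + 18/37)(74z^2 + 74z - 888) + (0)
Last nonzero remainder: 74z^2 + 74z - 888. Dividing through by 74 gives the monic gcd z^2 + z - 12.
Cancel z^2 + z - 12 from numerator and denominator to get the reduced form.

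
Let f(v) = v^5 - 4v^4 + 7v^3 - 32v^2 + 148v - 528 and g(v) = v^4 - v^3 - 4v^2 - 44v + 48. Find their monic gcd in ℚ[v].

Apply the Euclidean algorithm:
  v^5 - 4v^4 + 7v^3 - 32v^2 + 148v - 528 = (v - 3)(v^4 - v^3 - 4v^2 - 44v + 48) + (8v^3 - 32v - 384)
  v^4 - v^3 - 4v^2 - 44v + 48 = ((1/8)v - 1/8)(8v^3 - 32v - 384) + (0)
Last nonzero remainder: 8v^3 - 32v - 384. Dividing through by 8 gives the monic gcd v^3 - 4v - 48.

v^3 - 4v - 48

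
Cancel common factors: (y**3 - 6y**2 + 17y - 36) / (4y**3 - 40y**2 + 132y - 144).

Euclidean algorithm in ℚ[y]:
  y**3 - 6y**2 + 17y - 36 = (1/4)(4y**3 - 40y**2 + 132y - 144) + (4y**2 - 16y)
  4y**3 - 40y**2 + 132y - 144 = (y - 6)(4y**2 - 16y) + (36y - 144)
  4y**2 - 16y = ((1/9)y)(36y - 144) + (0)
Last nonzero remainder: 36y - 144. Dividing through by 36 gives the monic gcd y - 4.
Cancel y - 4 from numerator and denominator to get the reduced form.

(y**2 - 2y + 9)/(4y**2 - 24y + 36)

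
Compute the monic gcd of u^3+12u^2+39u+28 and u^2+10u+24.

u+4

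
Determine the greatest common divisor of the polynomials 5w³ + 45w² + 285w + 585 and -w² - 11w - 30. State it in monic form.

1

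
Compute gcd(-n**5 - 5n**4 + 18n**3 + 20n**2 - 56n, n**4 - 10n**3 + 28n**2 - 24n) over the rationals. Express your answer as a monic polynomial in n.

Repeated division with remainder:
  -n**5 - 5n**4 + 18n**3 + 20n**2 - 56n = (-n - 15)(n**4 - 10n**3 + 28n**2 - 24n) + (-104n**3 + 416n**2 - 416n)
  n**4 - 10n**3 + 28n**2 - 24n = (-(1/104)n + 3/52)(-104n**3 + 416n**2 - 416n) + (0)
Last nonzero remainder: -104n**3 + 416n**2 - 416n. Dividing through by -104 gives the monic gcd n**3 - 4n**2 + 4n.

n**3 - 4n**2 + 4n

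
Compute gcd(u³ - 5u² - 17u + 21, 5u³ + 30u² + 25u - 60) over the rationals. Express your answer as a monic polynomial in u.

u² + 2u - 3

Repeated division with remainder:
  u³ - 5u² - 17u + 21 = (1/5)(5u³ + 30u² + 25u - 60) + (-11u² - 22u + 33)
  5u³ + 30u² + 25u - 60 = (-(5/11)u - 20/11)(-11u² - 22u + 33) + (0)
Last nonzero remainder: -11u² - 22u + 33. Dividing through by -11 gives the monic gcd u² + 2u - 3.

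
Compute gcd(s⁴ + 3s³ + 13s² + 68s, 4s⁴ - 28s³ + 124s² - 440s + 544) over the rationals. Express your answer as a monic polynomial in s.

s² - s + 17

Apply the Euclidean algorithm:
  s⁴ + 3s³ + 13s² + 68s = (1/4)(4s⁴ - 28s³ + 124s² - 440s + 544) + (10s³ - 18s² + 178s - 136)
  4s⁴ - 28s³ + 124s² - 440s + 544 = ((2/5)s - 52/25)(10s³ - 18s² + 178s - 136) + ((384/25)s² - (384/25)s + 6528/25)
  10s³ - 18s² + 178s - 136 = ((125/192)s - 25/48)((384/25)s² - (384/25)s + 6528/25) + (0)
Last nonzero remainder: (384/25)s² - (384/25)s + 6528/25. Dividing through by 384/25 gives the monic gcd s² - s + 17.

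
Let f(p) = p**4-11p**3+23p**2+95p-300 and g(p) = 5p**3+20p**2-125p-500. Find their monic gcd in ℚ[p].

p-5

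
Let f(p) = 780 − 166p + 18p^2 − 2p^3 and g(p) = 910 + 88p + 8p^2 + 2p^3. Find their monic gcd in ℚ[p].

Apply the Euclidean algorithm:
  −2p^3 + 18p^2 − 166p + 780 = (−1)(2p^3 + 8p^2 + 88p + 910) + (26p^2 − 78p + 1690)
  2p^3 + 8p^2 + 88p + 910 = ((1/13)p + 7/13)(26p^2 − 78p + 1690) + (0)
Last nonzero remainder: 26p^2 − 78p + 1690. Dividing through by 26 gives the monic gcd p^2 − 3p + 65.

65 − 3p + p^2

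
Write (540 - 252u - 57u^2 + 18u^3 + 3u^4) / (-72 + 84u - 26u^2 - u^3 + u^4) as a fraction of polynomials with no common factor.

(15 + 3u)/(-2 + u)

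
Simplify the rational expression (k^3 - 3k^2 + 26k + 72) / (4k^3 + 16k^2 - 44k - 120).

(k^2 - 5k + 36)/(4k^2 + 8k - 60)

Repeated division with remainder:
  k^3 - 3k^2 + 26k + 72 = (1/4)(4k^3 + 16k^2 - 44k - 120) + (-7k^2 + 37k + 102)
  4k^3 + 16k^2 - 44k - 120 = (-(4/7)k - 260/49)(-7k^2 + 37k + 102) + ((10320/49)k + 20640/49)
  -7k^2 + 37k + 102 = (-(343/10320)k + 833/3440)((10320/49)k + 20640/49) + (0)
Last nonzero remainder: (10320/49)k + 20640/49. Dividing through by 10320/49 gives the monic gcd k + 2.
Cancel k + 2 from numerator and denominator to get the reduced form.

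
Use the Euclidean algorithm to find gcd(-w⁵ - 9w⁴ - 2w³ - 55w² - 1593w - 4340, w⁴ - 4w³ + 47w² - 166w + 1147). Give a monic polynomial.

w² - 7w + 31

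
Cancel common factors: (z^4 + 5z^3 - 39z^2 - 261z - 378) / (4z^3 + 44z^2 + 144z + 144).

Apply the Euclidean algorithm:
  z^4 + 5z^3 - 39z^2 - 261z - 378 = ((1/4)z - 3/2)(4z^3 + 44z^2 + 144z + 144) + (-9z^2 - 81z - 162)
  4z^3 + 44z^2 + 144z + 144 = (-(4/9)z - 8/9)(-9z^2 - 81z - 162) + (0)
Last nonzero remainder: -9z^2 - 81z - 162. Dividing through by -9 gives the monic gcd z^2 + 9z + 18.
Cancel z^2 + 9z + 18 from numerator and denominator to get the reduced form.

(z^2 - 4z - 21)/(4z + 8)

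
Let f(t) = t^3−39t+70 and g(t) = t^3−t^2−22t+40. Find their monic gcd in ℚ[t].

t−2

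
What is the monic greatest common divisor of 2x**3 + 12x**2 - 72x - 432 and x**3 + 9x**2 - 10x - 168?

x + 6

Euclidean algorithm in ℚ[x]:
  2x**3 + 12x**2 - 72x - 432 = (2)(x**3 + 9x**2 - 10x - 168) + (-6x**2 - 52x - 96)
  x**3 + 9x**2 - 10x - 168 = (-(1/6)x - 1/18)(-6x**2 - 52x - 96) + (-(260/9)x - 520/3)
  -6x**2 - 52x - 96 = ((27/130)x + 36/65)(-(260/9)x - 520/3) + (0)
Last nonzero remainder: -(260/9)x - 520/3. Dividing through by -260/9 gives the monic gcd x + 6.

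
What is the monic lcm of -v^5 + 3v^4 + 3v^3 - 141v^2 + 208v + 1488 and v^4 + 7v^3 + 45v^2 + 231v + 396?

Apply the Euclidean algorithm:
  -v^5 + 3v^4 + 3v^3 - 141v^2 + 208v + 1488 = (-v + 10)(v^4 + 7v^3 + 45v^2 + 231v + 396) + (-22v^3 - 360v^2 - 1706v - 2472)
  v^4 + 7v^3 + 45v^2 + 231v + 396 = (-(1/22)v + 103/242)(-22v^3 - 360v^2 - 1706v - 2472) + ((14602/121)v^2 + (102214/121)v + 175224/121)
  -22v^3 - 360v^2 - 1706v - 2472 = (-(1331/7301)v - 12463/7301)((14602/121)v^2 + (102214/121)v + 175224/121) + (0)
Last nonzero remainder: (14602/121)v^2 + (102214/121)v + 175224/121. Dividing through by 14602/121 gives the monic gcd v^2 + 7v + 12.
Then lcm(f, g) = f·g / gcd(f, g); expanding and making the result monic gives the answer.

v^7 - 3v^6 + 30v^5 + 42v^4 - 307v^3 + 3165v^2 - 6864v - 49104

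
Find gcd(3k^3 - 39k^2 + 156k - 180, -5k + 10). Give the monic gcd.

Euclidean algorithm in ℚ[k]:
  3k^3 - 39k^2 + 156k - 180 = (-(3/5)k^2 + (33/5)k - 18)(-5k + 10) + (0)
Last nonzero remainder: -5k + 10. Dividing through by -5 gives the monic gcd k - 2.

k - 2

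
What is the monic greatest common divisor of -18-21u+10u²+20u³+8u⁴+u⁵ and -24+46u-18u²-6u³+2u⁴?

-3+2u+u²

Apply the Euclidean algorithm:
  u⁵+8u⁴+20u³+10u²-21u-18 = ((1/2)u+11/2)(2u⁴-6u³-18u²+46u-24) + (62u³+86u²-262u+114)
  2u⁴-6u³-18u²+46u-24 = ((1/31)u-136/961)(62u³+86u²-262u+114) + ((2520/961)u²+(5040/961)u-7560/961)
  62u³+86u²-262u+114 = ((29791/1260)u-18259/1260)((2520/961)u²+(5040/961)u-7560/961) + (0)
Last nonzero remainder: (2520/961)u²+(5040/961)u-7560/961. Dividing through by 2520/961 gives the monic gcd u²+2u-3.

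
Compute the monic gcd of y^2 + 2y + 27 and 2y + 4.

1

Euclidean algorithm in ℚ[y]:
  y^2 + 2y + 27 = ((1/2)y)(2y + 4) + (27)
  2y + 4 = ((2/27)y + 4/27)(27) + (0)
The last nonzero remainder is the constant 27, so the polynomials are coprime and gcd = 1.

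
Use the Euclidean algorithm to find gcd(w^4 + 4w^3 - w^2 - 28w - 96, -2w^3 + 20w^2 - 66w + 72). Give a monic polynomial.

Euclidean algorithm in ℚ[w]:
  w^4 + 4w^3 - w^2 - 28w - 96 = (-(1/2)w - 7)(-2w^3 + 20w^2 - 66w + 72) + (106w^2 - 454w + 408)
  -2w^3 + 20w^2 - 66w + 72 = (-(1/53)w + 303/2809)(106w^2 - 454w + 408) + (-(26208/2809)w + 78624/2809)
  106w^2 - 454w + 408 = (-(148877/13104)w + 47753/3276)(-(26208/2809)w + 78624/2809) + (0)
Last nonzero remainder: -(26208/2809)w + 78624/2809. Dividing through by -26208/2809 gives the monic gcd w - 3.

w - 3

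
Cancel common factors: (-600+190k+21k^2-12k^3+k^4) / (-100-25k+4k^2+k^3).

Apply the Euclidean algorithm:
  k^4-12k^3+21k^2+190k-600 = (k-16)(k^3+4k^2-25k-100) + (110k^2-110k-2200)
  k^3+4k^2-25k-100 = ((1/110)k+1/22)(110k^2-110k-2200) + (0)
Last nonzero remainder: 110k^2-110k-2200. Dividing through by 110 gives the monic gcd k^2-k-20.
Cancel k^2-k-20 from numerator and denominator to get the reduced form.

(30-11k+k^2)/(5+k)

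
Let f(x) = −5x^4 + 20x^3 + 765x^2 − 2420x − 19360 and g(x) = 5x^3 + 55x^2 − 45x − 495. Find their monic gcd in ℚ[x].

x + 11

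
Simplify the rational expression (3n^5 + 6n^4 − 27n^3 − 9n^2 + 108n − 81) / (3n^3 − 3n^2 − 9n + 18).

(n^3 + 5n^2 + 3n − 9)/(n + 2)

By polynomial division,
  3n^5 + 6n^4 − 27n^3 − 9n^2 + 108n − 81 = (n^2 + 3n − 3)(3n^3 − 3n^2 − 9n + 18) + (−9n^2 + 27n − 27)
  3n^3 − 3n^2 − 9n + 18 = (−(1/3)n − 2/3)(−9n^2 + 27n − 27) + (0)
Last nonzero remainder: −9n^2 + 27n − 27. Dividing through by −9 gives the monic gcd n^2 − 3n + 3.
Cancel n^2 − 3n + 3 from numerator and denominator to get the reduced form.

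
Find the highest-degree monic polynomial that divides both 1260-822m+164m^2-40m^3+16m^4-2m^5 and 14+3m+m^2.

14+3m+m^2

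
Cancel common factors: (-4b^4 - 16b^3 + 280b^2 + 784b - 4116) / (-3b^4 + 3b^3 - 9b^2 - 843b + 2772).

(4b^2 - 196)/(3b^2 - 15b + 132)

Euclidean algorithm in ℚ[b]:
  -4b^4 - 16b^3 + 280b^2 + 784b - 4116 = (4/3)(-3b^4 + 3b^3 - 9b^2 - 843b + 2772) + (-20b^3 + 292b^2 + 1908b - 7812)
  -3b^4 + 3b^3 - 9b^2 - 843b + 2772 = ((3/20)b + 51/25)(-20b^3 + 292b^2 + 1908b - 7812) + (-(22272/25)b^2 - (89088/25)b + 467712/25)
  -20b^3 + 292b^2 + 1908b - 7812 = ((125/5568)b - 775/1856)(-(22272/25)b^2 - (89088/25)b + 467712/25) + (0)
Last nonzero remainder: -(22272/25)b^2 - (89088/25)b + 467712/25. Dividing through by -22272/25 gives the monic gcd b^2 + 4b - 21.
Cancel b^2 + 4b - 21 from numerator and denominator to get the reduced form.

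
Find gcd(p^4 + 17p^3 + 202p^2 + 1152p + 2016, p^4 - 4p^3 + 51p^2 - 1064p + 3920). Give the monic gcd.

Euclidean algorithm in ℚ[p]:
  p^4 + 17p^3 + 202p^2 + 1152p + 2016 = (p^4 - 4p^3 + 51p^2 - 1064p + 3920) + (21p^3 + 151p^2 + 2216p - 1904)
  p^4 - 4p^3 + 51p^2 - 1064p + 3920 = ((1/21)p - 235/441)(21p^3 + 151p^2 + 2216p - 1904) + ((11440/441)p^2 + (91520/441)p + 183040/63)
  21p^3 + 151p^2 + 2216p - 1904 = ((9261/11440)p - 7497/11440)((11440/441)p^2 + (91520/441)p + 183040/63) + (0)
Last nonzero remainder: (11440/441)p^2 + (91520/441)p + 183040/63. Dividing through by 11440/441 gives the monic gcd p^2 + 8p + 112.

p^2 + 8p + 112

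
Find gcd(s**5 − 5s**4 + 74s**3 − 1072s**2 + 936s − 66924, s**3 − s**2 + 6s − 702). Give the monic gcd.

Euclidean algorithm in ℚ[s]:
  s**5 − 5s**4 + 74s**3 − 1072s**2 + 936s − 66924 = (s**2 − 4s + 64)(s**3 − s**2 + 6s − 702) + (−282s**2 − 2256s − 21996)
  s**3 − s**2 + 6s − 702 = (−(1/282)s + 3/94)(−282s**2 − 2256s − 21996) + (0)
Last nonzero remainder: −282s**2 − 2256s − 21996. Dividing through by −282 gives the monic gcd s**2 + 8s + 78.

s**2 + 8s + 78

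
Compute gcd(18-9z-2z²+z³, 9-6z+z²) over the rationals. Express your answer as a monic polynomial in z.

Apply the Euclidean algorithm:
  z³-2z²-9z+18 = (z+4)(z²-6z+9) + (6z-18)
  z²-6z+9 = ((1/6)z-1/2)(6z-18) + (0)
Last nonzero remainder: 6z-18. Dividing through by 6 gives the monic gcd z-3.

-3+z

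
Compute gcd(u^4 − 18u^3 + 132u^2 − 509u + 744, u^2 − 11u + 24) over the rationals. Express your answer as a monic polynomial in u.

u^2 − 11u + 24

Apply the Euclidean algorithm:
  u^4 − 18u^3 + 132u^2 − 509u + 744 = (u^2 − 7u + 31)(u^2 − 11u + 24) + (0)
The last nonzero remainder u^2 − 11u + 24 is already monic.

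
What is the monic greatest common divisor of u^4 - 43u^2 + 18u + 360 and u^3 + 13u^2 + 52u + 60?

Apply the Euclidean algorithm:
  u^4 - 43u^2 + 18u + 360 = (u - 13)(u^3 + 13u^2 + 52u + 60) + (74u^2 + 634u + 1140)
  u^3 + 13u^2 + 52u + 60 = ((1/74)u + 82/1369)(74u^2 + 634u + 1140) + (-(1890/1369)u - 11340/1369)
  74u^2 + 634u + 1140 = (-(50653/945)u - 26011/189)(-(1890/1369)u - 11340/1369) + (0)
Last nonzero remainder: -(1890/1369)u - 11340/1369. Dividing through by -1890/1369 gives the monic gcd u + 6.

u + 6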